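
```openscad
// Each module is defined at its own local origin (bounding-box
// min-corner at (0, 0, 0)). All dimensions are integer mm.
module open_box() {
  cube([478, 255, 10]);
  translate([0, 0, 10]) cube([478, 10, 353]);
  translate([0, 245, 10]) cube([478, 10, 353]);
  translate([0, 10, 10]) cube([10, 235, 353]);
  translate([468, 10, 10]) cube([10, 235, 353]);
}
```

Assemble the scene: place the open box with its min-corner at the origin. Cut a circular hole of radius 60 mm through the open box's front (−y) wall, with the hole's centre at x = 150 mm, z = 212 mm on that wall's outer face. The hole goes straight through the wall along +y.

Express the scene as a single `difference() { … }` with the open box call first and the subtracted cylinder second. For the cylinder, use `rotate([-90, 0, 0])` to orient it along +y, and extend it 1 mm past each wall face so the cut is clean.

difference() {
  open_box();
  translate([150, -1, 212]) rotate([-90, 0, 0]) cylinder(h = 12, r = 60);
}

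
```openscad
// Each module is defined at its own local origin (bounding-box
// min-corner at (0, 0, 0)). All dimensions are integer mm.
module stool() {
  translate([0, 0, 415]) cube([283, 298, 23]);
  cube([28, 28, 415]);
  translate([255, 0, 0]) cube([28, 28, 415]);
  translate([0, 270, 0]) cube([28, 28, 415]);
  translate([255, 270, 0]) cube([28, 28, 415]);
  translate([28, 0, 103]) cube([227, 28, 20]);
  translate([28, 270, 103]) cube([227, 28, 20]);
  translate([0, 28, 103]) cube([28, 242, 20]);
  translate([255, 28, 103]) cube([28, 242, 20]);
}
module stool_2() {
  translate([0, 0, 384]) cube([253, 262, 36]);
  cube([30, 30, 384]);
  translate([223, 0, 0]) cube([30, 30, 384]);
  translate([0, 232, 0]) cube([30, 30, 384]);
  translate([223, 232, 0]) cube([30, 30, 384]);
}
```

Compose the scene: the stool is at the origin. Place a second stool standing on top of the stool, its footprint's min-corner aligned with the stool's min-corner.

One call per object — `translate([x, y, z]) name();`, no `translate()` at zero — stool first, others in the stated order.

stool();
translate([0, 0, 438]) stool_2();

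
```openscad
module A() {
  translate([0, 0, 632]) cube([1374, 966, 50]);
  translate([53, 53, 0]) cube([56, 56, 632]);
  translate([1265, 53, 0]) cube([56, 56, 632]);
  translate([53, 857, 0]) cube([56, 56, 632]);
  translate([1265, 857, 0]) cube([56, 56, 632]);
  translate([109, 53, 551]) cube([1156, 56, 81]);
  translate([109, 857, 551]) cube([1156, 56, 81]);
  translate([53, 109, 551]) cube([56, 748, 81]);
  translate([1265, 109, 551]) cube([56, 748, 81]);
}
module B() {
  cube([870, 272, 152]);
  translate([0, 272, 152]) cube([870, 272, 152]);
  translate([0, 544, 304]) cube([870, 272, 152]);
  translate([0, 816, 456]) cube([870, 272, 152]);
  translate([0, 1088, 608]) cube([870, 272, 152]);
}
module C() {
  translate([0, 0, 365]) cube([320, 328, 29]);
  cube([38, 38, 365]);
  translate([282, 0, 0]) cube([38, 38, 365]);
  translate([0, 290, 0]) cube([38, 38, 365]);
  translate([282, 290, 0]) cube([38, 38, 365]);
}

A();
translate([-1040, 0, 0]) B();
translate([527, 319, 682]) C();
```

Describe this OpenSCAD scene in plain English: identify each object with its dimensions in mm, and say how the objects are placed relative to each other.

A is a rectangular dining table. The top is 1374×966×50 mm with its upper surface at z = 682 mm. It stands on four 56×56 mm square legs, each inset 53 mm from the nearest pair of top edges, running from the floor to the underside of the top. Four apron rails, 56 mm thick and 81 mm tall, run between adjacent legs with their top edges flush with the underside of the top and their outer faces flush with the legs' outer faces.

B is a straight staircase of 5 solid steps. Each step is 870 mm wide (x), 272 mm deep (y, the going) and 152 mm tall (the rise). The first step rests on the floor; each subsequent step sits one going further in +y and one rise higher in +z, directly behind and above the previous step with no overlap.

C is a four-legged stool. The seat is 320×328 mm, 29 mm thick, top at z = 394 mm. It stands on four square legs, each 38×38 mm in cross-section, from z = 0 to the seat underside, each flush with a corner of the seat.

The staircase is on the floor beside the table on its −x side. The stool is on top of the table, centred.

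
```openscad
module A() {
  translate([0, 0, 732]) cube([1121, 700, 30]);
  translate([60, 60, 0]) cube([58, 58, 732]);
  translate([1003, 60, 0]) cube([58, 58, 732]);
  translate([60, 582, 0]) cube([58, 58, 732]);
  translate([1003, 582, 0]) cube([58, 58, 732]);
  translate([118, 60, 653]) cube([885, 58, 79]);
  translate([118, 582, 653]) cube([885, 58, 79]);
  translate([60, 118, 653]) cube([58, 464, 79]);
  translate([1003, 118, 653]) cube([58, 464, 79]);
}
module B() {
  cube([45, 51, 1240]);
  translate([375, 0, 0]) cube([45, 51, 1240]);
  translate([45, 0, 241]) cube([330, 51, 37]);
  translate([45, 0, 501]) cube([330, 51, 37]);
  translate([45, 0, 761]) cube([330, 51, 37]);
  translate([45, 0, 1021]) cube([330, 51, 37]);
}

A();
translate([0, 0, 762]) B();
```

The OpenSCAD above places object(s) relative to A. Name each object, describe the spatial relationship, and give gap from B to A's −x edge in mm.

The ladder's min-x is at 0; the table's min-x is 0; gap = 0 mm.

A is a table. B is a ladder. The ladder is on top of the table. The gap from the ladder to the table's −x edge is 0 mm.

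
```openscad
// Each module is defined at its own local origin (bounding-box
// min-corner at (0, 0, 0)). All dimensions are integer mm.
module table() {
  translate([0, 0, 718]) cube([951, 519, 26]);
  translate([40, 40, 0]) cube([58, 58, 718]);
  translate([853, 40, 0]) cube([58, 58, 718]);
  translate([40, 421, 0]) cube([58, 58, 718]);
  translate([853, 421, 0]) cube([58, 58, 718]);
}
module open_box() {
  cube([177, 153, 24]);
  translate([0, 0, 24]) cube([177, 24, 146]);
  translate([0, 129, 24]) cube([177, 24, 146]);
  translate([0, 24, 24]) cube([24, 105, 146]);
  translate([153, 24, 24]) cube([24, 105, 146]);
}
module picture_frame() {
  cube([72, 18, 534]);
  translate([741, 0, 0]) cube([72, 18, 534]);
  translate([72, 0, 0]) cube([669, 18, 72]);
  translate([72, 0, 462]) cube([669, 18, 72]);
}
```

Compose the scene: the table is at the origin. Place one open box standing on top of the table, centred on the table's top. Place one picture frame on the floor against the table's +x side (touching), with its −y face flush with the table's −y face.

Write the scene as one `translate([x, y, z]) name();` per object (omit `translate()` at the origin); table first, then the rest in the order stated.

table();
translate([387, 183, 744]) open_box();
translate([951, 0, 0]) picture_frame();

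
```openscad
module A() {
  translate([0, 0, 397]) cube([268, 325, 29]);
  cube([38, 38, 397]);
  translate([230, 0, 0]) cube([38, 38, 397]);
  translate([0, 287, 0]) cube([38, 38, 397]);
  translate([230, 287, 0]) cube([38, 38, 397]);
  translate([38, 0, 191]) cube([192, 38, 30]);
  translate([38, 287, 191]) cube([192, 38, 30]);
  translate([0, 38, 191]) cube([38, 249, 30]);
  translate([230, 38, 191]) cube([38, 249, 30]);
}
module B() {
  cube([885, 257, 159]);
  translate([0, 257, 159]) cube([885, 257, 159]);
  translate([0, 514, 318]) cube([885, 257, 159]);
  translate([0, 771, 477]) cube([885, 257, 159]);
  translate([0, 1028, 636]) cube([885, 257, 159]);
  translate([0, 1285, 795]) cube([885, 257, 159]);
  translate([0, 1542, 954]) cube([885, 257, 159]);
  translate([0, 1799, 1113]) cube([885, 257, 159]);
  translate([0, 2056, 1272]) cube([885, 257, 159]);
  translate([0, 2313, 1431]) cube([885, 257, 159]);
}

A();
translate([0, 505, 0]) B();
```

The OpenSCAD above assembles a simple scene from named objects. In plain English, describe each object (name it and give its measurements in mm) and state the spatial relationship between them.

A is a four-legged stool. The seat is 268×325 mm, 29 mm thick, top at z = 426 mm. It stands on four square legs, each 38×38 mm in cross-section, from z = 0 to the seat underside, each flush with a corner of the seat. Four stretchers, 38 mm wide and 30 mm tall, connect adjacent legs with their undersides at z = 191 mm, each running between the inner faces of the legs it joins and aligned with the legs' outer faces on the other axis.

B is a run of 10 identical solid stair steps. Each tread is 885×257 mm and each step block is 159 mm high. Step 1 rests on the floor; step k is offset from step 1 by (k−1)×257 mm in y and (k−1)×159 mm in z.

The staircase is on the floor beside the stool on its +y side.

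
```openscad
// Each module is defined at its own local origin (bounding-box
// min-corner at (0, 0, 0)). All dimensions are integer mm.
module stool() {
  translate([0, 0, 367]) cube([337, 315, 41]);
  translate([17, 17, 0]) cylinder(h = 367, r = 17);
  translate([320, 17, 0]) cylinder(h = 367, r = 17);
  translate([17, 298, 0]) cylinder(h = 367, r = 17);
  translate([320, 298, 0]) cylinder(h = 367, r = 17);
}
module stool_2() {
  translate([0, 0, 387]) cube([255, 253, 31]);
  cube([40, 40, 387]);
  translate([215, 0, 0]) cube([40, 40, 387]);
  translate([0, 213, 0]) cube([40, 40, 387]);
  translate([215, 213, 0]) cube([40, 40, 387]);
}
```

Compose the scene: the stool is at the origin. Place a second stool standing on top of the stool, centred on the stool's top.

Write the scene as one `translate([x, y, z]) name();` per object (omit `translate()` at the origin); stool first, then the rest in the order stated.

stool();
translate([41, 31, 408]) stool_2();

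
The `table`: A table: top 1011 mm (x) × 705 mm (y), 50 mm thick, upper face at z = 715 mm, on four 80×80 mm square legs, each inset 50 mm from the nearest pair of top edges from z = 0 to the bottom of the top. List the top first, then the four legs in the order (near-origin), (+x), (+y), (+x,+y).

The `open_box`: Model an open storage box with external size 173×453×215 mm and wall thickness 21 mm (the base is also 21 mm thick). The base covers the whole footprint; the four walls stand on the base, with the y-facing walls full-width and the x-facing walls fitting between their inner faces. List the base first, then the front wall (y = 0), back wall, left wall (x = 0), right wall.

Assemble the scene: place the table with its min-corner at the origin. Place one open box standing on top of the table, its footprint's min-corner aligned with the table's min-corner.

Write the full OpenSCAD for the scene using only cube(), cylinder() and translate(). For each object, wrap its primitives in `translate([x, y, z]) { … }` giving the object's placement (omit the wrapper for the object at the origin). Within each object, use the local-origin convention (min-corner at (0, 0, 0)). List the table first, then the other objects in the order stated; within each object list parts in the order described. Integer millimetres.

translate([0, 0, 665]) cube([1011, 705, 50]);
translate([50, 50, 0]) cube([80, 80, 665]);
translate([881, 50, 0]) cube([80, 80, 665]);
translate([50, 575, 0]) cube([80, 80, 665]);
translate([881, 575, 0]) cube([80, 80, 665]);
translate([0, 0, 715]) {
  cube([173, 453, 21]);
  translate([0, 0, 21]) cube([173, 21, 194]);
  translate([0, 432, 21]) cube([173, 21, 194]);
  translate([0, 21, 21]) cube([21, 411, 194]);
  translate([152, 21, 21]) cube([21, 411, 194]);
}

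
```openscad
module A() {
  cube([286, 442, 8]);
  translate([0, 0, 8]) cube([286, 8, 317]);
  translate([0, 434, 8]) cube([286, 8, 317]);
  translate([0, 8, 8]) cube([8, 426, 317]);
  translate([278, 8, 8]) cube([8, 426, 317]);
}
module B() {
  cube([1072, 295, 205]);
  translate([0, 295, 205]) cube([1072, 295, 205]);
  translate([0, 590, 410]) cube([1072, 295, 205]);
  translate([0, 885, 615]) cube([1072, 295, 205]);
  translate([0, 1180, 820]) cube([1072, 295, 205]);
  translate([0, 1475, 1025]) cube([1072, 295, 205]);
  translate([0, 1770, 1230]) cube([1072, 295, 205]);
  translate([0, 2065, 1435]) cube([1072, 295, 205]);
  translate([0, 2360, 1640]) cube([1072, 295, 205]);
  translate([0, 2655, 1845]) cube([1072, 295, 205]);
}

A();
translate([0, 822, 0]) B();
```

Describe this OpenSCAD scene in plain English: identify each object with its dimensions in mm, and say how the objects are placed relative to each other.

A is an open storage box with external size 286×442×325 mm and wall thickness 8 mm (the base is also 8 mm thick). The base covers the whole footprint; the four walls stand on the base, with the y-facing walls full-width and the x-facing walls fitting between their inner faces.

B is a straight staircase of 10 solid steps. Each step is 1072 mm wide (x), 295 mm deep (y, the going) and 205 mm tall (the rise). The first step rests on the floor; each subsequent step sits one going further in +y and one rise higher in +z, directly behind and above the previous step with no overlap.

The staircase is on the floor beside the open box on its +y side.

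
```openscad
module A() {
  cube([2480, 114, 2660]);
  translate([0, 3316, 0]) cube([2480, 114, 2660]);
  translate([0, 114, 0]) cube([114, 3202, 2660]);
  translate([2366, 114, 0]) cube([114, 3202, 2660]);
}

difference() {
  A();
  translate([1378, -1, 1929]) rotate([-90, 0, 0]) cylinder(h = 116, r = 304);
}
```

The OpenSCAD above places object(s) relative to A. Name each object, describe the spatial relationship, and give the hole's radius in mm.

The subtracted cylinder has r = 304 mm.

A is a house frame. The house frame has a circular hole through its front wall. The hole's radius is 304 mm.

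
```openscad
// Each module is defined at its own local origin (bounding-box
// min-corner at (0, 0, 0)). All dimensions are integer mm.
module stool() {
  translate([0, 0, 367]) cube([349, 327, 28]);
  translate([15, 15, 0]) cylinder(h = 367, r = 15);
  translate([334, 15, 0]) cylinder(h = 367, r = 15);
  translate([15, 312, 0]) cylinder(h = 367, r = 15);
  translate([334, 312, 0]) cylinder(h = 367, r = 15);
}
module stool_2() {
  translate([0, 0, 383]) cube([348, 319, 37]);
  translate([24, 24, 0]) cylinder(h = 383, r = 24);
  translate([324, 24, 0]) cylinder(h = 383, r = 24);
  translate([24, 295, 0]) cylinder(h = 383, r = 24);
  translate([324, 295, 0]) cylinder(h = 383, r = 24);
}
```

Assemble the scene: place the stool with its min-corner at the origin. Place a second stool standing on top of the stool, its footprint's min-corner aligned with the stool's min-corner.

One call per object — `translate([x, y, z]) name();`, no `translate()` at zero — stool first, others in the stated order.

stool();
translate([0, 0, 395]) stool_2();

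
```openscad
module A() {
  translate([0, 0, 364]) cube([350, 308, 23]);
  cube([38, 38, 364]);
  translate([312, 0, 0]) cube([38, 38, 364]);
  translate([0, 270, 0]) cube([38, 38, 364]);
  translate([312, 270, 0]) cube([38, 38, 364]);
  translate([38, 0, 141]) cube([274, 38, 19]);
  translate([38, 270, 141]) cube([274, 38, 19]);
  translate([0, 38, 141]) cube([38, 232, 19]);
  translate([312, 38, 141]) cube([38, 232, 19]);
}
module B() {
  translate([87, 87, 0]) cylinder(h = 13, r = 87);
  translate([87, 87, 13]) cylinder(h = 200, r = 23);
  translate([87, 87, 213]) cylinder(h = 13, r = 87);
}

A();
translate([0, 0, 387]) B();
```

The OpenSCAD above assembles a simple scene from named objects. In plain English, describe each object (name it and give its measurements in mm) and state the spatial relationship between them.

A is a simple wooden stool: a rectangular seat 350 mm (x) by 308 mm (y), 23 mm thick, top face at z = 387 mm, on four square legs, each 38×38 mm in cross-section. The legs rest on z = 0, each flush with a corner of the seat. Four stretchers, 38 mm wide and 19 mm tall, connect adjacent legs with their undersides at z = 141 mm, each running between the inner faces of the legs it joins and aligned with the legs' outer faces on the other axis.

B is a spool: two coaxial disc flanges of radius 87 mm and thickness 13 mm, joined by a core cylinder of radius 23 mm and height 200 mm. The lower flange rests on z = 0 and the three cylinders share a vertical axis.

The spool is on top of the stool.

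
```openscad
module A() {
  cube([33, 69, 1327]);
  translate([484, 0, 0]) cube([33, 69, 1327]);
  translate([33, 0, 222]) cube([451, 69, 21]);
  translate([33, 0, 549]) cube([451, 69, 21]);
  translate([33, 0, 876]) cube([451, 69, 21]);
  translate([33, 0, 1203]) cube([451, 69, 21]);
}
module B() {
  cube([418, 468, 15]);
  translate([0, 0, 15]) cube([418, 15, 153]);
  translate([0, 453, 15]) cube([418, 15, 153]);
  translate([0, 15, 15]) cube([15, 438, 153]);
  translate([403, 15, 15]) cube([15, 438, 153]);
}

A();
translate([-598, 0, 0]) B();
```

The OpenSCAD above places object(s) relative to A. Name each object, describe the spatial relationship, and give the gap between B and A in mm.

A is a ladder. B is an open box. The open box is on the floor beside the ladder on its −x side. The gap between the open box and the ladder is 180 mm.

The open box's nearest face is 180 mm from the ladder's −x face.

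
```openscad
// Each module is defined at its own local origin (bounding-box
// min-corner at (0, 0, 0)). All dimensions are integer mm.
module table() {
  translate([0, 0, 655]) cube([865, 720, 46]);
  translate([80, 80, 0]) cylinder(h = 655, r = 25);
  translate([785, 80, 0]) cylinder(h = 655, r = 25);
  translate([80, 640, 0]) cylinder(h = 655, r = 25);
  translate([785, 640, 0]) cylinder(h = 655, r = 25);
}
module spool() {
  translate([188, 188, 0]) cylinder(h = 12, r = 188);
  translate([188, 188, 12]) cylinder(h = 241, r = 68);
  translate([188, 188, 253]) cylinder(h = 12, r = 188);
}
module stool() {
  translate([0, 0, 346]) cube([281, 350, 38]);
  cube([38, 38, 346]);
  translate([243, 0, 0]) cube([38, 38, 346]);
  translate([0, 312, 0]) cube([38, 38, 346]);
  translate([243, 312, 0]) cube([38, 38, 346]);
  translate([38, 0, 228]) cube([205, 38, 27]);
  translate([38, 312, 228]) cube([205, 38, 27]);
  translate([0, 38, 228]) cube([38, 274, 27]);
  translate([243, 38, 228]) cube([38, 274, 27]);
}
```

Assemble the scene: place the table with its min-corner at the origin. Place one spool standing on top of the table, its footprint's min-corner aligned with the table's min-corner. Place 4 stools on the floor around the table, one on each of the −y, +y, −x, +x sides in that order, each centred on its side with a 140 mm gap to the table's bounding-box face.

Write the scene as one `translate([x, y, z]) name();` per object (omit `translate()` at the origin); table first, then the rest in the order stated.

table();
translate([0, 0, 701]) spool();
translate([292, -490, 0]) stool();
translate([292, 860, 0]) stool();
translate([-421, 185, 0]) stool();
translate([1005, 185, 0]) stool();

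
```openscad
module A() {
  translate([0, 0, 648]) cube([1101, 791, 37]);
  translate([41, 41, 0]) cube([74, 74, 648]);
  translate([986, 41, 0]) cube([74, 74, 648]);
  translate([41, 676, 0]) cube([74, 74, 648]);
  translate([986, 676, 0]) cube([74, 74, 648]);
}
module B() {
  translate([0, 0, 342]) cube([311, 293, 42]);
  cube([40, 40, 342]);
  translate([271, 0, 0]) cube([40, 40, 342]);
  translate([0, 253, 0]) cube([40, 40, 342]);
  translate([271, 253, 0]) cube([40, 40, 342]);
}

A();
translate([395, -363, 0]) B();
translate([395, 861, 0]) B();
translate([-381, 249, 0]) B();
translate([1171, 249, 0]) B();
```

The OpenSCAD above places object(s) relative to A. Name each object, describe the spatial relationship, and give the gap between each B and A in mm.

A is a table. B is a stool. Four stools sit around the table at the −y, +y, −x, +x sides. The gap between each stool and the table is 70 mm.

Each stool's nearest face is 70 mm from the table's bounding box.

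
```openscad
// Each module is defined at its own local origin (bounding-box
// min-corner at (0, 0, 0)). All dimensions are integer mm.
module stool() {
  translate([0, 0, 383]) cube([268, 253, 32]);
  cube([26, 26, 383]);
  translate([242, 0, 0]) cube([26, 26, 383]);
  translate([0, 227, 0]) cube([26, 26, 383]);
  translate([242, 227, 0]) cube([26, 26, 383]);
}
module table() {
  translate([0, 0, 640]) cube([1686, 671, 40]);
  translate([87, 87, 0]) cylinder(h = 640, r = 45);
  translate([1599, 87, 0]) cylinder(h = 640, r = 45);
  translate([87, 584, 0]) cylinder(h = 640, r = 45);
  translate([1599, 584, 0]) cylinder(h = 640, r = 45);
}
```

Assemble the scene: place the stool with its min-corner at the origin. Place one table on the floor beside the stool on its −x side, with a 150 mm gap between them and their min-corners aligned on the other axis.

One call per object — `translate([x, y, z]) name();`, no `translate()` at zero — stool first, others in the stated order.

stool();
translate([-1836, 0, 0]) table();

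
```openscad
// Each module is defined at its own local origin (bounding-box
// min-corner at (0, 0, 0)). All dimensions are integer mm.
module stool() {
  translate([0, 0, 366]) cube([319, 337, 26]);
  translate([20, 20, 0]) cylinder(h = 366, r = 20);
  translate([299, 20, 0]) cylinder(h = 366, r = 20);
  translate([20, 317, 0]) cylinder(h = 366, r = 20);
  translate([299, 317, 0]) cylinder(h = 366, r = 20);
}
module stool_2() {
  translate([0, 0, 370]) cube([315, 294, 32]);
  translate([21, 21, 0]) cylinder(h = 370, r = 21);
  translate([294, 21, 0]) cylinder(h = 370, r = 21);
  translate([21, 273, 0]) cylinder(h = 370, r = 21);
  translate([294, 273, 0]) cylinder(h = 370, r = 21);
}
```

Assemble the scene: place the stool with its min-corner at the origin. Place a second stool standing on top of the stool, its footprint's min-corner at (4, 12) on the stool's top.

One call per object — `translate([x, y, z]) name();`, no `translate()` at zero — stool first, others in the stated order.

stool();
translate([4, 12, 392]) stool_2();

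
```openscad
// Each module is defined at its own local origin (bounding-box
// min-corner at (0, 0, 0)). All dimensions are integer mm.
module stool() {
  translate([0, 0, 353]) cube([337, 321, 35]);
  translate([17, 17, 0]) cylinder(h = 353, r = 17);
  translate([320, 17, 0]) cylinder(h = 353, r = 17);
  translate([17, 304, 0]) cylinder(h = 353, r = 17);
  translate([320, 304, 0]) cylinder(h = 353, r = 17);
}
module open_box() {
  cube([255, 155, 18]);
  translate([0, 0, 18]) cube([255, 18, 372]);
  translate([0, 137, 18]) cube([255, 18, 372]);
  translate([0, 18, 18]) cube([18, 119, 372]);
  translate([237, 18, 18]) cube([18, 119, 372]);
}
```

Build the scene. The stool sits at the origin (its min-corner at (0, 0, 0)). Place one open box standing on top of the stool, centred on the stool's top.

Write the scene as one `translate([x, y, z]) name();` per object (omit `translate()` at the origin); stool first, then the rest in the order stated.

stool();
translate([41, 83, 388]) open_box();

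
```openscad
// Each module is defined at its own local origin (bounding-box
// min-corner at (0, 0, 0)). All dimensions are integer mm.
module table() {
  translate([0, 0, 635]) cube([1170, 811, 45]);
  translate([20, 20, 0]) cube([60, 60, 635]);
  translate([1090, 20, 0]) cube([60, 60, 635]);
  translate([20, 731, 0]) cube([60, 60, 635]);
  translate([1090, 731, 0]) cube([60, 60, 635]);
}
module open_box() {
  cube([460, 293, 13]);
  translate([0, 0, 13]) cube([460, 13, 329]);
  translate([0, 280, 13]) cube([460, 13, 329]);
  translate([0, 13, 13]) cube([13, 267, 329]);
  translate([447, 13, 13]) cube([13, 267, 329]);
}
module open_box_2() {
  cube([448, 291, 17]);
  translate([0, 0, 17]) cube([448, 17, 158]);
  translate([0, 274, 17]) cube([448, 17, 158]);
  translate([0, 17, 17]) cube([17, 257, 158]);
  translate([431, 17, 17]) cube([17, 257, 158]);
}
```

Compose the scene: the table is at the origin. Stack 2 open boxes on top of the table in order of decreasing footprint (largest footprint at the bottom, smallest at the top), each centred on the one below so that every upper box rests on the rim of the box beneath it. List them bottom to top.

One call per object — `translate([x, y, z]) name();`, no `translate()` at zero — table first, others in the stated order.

table();
translate([355, 259, 680]) open_box();
translate([361, 260, 1022]) open_box_2();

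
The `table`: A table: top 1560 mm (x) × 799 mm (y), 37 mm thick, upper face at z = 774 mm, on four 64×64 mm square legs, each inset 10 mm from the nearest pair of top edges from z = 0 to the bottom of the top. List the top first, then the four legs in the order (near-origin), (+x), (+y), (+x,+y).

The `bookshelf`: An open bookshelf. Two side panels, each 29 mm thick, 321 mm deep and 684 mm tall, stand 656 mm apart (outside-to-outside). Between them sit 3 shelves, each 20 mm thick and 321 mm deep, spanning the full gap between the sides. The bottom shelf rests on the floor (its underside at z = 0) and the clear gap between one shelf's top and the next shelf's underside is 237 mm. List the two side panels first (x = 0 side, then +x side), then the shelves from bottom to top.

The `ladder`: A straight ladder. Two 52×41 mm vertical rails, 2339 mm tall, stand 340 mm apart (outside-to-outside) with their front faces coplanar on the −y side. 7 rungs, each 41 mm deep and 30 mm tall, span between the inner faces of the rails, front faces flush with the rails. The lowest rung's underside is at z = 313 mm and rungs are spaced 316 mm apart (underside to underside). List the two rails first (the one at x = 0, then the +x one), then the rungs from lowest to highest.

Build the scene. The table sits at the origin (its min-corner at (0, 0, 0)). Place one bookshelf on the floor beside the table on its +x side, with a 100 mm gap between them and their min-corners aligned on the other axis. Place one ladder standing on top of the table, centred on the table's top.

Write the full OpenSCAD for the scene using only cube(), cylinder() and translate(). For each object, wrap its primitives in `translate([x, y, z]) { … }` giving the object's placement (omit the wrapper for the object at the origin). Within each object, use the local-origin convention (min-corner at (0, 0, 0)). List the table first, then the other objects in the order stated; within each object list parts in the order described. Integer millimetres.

translate([0, 0, 737]) cube([1560, 799, 37]);
translate([10, 10, 0]) cube([64, 64, 737]);
translate([1486, 10, 0]) cube([64, 64, 737]);
translate([10, 725, 0]) cube([64, 64, 737]);
translate([1486, 725, 0]) cube([64, 64, 737]);
translate([1660, 0, 0]) {
  cube([29, 321, 684]);
  translate([627, 0, 0]) cube([29, 321, 684]);
  translate([29, 0, 0]) cube([598, 321, 20]);
  translate([29, 0, 257]) cube([598, 321, 20]);
  translate([29, 0, 514]) cube([598, 321, 20]);
}
translate([610, 379, 774]) {
  cube([52, 41, 2339]);
  translate([288, 0, 0]) cube([52, 41, 2339]);
  translate([52, 0, 313]) cube([236, 41, 30]);
  translate([52, 0, 629]) cube([236, 41, 30]);
  translate([52, 0, 945]) cube([236, 41, 30]);
  translate([52, 0, 1261]) cube([236, 41, 30]);
  translate([52, 0, 1577]) cube([236, 41, 30]);
  translate([52, 0, 1893]) cube([236, 41, 30]);
  translate([52, 0, 2209]) cube([236, 41, 30]);
}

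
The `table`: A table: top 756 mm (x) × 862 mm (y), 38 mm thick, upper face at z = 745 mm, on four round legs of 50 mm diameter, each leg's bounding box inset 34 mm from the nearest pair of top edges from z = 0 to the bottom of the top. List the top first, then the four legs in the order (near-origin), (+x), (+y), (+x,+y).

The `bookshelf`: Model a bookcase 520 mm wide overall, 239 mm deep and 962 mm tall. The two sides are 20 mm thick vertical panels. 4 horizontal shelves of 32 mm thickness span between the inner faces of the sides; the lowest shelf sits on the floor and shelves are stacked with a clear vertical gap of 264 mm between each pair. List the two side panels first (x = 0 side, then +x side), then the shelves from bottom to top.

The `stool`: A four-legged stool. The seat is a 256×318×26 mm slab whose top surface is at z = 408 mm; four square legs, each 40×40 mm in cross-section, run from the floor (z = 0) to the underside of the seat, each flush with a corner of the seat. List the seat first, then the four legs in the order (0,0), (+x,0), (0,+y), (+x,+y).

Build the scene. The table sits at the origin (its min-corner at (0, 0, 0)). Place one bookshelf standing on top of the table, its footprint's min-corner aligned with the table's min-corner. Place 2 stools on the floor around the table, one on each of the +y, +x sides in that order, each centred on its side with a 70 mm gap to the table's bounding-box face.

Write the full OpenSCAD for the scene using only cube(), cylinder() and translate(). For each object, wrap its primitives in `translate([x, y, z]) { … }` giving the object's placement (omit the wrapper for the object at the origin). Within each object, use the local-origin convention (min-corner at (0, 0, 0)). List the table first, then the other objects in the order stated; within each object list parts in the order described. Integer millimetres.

translate([0, 0, 707]) cube([756, 862, 38]);
translate([59, 59, 0]) cylinder(h = 707, r = 25);
translate([697, 59, 0]) cylinder(h = 707, r = 25);
translate([59, 803, 0]) cylinder(h = 707, r = 25);
translate([697, 803, 0]) cylinder(h = 707, r = 25);
translate([0, 0, 745]) {
  cube([20, 239, 962]);
  translate([500, 0, 0]) cube([20, 239, 962]);
  translate([20, 0, 0]) cube([480, 239, 32]);
  translate([20, 0, 296]) cube([480, 239, 32]);
  translate([20, 0, 592]) cube([480, 239, 32]);
  translate([20, 0, 888]) cube([480, 239, 32]);
}
translate([250, 932, 0]) {
  translate([0, 0, 382]) cube([256, 318, 26]);
  cube([40, 40, 382]);
  translate([216, 0, 0]) cube([40, 40, 382]);
  translate([0, 278, 0]) cube([40, 40, 382]);
  translate([216, 278, 0]) cube([40, 40, 382]);
}
translate([826, 272, 0]) {
  translate([0, 0, 382]) cube([256, 318, 26]);
  cube([40, 40, 382]);
  translate([216, 0, 0]) cube([40, 40, 382]);
  translate([0, 278, 0]) cube([40, 40, 382]);
  translate([216, 278, 0]) cube([40, 40, 382]);
}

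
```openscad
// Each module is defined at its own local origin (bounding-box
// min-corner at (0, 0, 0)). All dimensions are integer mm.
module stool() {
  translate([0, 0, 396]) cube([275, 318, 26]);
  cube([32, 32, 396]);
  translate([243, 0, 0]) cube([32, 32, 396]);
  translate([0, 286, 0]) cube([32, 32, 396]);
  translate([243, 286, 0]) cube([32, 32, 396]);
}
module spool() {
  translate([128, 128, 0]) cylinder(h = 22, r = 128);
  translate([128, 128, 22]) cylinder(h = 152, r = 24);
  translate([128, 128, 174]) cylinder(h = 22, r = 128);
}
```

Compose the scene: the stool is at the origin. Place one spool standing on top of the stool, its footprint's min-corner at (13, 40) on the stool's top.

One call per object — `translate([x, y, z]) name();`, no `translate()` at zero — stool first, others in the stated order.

stool();
translate([13, 40, 422]) spool();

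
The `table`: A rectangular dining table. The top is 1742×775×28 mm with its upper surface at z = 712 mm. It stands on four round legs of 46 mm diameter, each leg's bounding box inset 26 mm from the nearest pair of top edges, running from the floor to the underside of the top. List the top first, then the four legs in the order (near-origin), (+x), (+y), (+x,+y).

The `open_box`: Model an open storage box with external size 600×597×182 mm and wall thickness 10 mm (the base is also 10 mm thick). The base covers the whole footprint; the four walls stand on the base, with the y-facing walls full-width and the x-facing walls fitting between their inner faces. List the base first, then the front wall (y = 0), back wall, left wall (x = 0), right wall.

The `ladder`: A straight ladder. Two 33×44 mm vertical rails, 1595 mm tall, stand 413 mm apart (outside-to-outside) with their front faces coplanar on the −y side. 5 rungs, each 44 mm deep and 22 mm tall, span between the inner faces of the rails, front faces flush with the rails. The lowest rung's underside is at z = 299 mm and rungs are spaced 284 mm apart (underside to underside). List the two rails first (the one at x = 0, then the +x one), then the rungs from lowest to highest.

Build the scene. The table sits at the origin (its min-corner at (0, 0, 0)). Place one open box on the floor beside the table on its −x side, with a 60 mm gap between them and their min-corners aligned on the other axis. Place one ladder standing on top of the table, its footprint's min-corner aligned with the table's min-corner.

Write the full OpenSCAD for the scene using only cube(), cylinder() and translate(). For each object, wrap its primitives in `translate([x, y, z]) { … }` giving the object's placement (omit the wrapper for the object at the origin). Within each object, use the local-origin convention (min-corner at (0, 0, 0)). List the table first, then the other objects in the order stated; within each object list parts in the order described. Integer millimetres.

translate([0, 0, 684]) cube([1742, 775, 28]);
translate([49, 49, 0]) cylinder(h = 684, r = 23);
translate([1693, 49, 0]) cylinder(h = 684, r = 23);
translate([49, 726, 0]) cylinder(h = 684, r = 23);
translate([1693, 726, 0]) cylinder(h = 684, r = 23);
translate([-660, 0, 0]) {
  cube([600, 597, 10]);
  translate([0, 0, 10]) cube([600, 10, 172]);
  translate([0, 587, 10]) cube([600, 10, 172]);
  translate([0, 10, 10]) cube([10, 577, 172]);
  translate([590, 10, 10]) cube([10, 577, 172]);
}
translate([0, 0, 712]) {
  cube([33, 44, 1595]);
  translate([380, 0, 0]) cube([33, 44, 1595]);
  translate([33, 0, 299]) cube([347, 44, 22]);
  translate([33, 0, 583]) cube([347, 44, 22]);
  translate([33, 0, 867]) cube([347, 44, 22]);
  translate([33, 0, 1151]) cube([347, 44, 22]);
  translate([33, 0, 1435]) cube([347, 44, 22]);
}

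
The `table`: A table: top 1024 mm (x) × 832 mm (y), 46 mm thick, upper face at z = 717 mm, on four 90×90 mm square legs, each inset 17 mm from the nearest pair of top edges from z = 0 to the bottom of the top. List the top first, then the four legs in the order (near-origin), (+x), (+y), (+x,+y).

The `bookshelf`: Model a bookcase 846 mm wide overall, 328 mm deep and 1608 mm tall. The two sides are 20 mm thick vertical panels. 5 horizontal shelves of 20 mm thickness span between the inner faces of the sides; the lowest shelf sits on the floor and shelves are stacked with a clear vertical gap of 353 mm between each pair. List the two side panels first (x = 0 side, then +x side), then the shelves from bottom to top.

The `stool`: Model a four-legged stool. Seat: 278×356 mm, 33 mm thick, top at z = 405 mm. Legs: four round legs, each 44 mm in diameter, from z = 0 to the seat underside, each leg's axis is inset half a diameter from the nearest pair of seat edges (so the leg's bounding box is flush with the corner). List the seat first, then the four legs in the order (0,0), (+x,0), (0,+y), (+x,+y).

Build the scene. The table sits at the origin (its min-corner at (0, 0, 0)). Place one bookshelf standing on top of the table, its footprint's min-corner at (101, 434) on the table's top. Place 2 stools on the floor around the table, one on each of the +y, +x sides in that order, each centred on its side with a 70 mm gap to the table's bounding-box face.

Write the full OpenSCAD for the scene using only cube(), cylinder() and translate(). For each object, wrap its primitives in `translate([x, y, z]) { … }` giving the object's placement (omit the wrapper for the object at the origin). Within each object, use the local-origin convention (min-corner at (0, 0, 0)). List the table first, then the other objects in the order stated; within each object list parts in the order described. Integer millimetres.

translate([0, 0, 671]) cube([1024, 832, 46]);
translate([17, 17, 0]) cube([90, 90, 671]);
translate([917, 17, 0]) cube([90, 90, 671]);
translate([17, 725, 0]) cube([90, 90, 671]);
translate([917, 725, 0]) cube([90, 90, 671]);
translate([101, 434, 717]) {
  cube([20, 328, 1608]);
  translate([826, 0, 0]) cube([20, 328, 1608]);
  translate([20, 0, 0]) cube([806, 328, 20]);
  translate([20, 0, 373]) cube([806, 328, 20]);
  translate([20, 0, 746]) cube([806, 328, 20]);
  translate([20, 0, 1119]) cube([806, 328, 20]);
  translate([20, 0, 1492]) cube([806, 328, 20]);
}
translate([373, 902, 0]) {
  translate([0, 0, 372]) cube([278, 356, 33]);
  translate([22, 22, 0]) cylinder(h = 372, r = 22);
  translate([256, 22, 0]) cylinder(h = 372, r = 22);
  translate([22, 334, 0]) cylinder(h = 372, r = 22);
  translate([256, 334, 0]) cylinder(h = 372, r = 22);
}
translate([1094, 238, 0]) {
  translate([0, 0, 372]) cube([278, 356, 33]);
  translate([22, 22, 0]) cylinder(h = 372, r = 22);
  translate([256, 22, 0]) cylinder(h = 372, r = 22);
  translate([22, 334, 0]) cylinder(h = 372, r = 22);
  translate([256, 334, 0]) cylinder(h = 372, r = 22);
}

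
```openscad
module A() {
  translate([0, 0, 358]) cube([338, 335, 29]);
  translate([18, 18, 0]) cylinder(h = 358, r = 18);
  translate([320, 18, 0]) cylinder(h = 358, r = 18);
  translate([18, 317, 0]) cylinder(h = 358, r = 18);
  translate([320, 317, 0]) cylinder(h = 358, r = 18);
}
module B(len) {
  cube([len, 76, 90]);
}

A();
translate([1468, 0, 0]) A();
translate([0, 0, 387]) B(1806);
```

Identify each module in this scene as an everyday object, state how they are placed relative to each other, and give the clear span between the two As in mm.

A is a stool. B is a beam. A beam spans the tops of two stools. The clear span between the two stools is 1130 mm.

Second stool starts at x = 1468; first ends at x = 338; clear span = 1468 − 338 = 1130 mm.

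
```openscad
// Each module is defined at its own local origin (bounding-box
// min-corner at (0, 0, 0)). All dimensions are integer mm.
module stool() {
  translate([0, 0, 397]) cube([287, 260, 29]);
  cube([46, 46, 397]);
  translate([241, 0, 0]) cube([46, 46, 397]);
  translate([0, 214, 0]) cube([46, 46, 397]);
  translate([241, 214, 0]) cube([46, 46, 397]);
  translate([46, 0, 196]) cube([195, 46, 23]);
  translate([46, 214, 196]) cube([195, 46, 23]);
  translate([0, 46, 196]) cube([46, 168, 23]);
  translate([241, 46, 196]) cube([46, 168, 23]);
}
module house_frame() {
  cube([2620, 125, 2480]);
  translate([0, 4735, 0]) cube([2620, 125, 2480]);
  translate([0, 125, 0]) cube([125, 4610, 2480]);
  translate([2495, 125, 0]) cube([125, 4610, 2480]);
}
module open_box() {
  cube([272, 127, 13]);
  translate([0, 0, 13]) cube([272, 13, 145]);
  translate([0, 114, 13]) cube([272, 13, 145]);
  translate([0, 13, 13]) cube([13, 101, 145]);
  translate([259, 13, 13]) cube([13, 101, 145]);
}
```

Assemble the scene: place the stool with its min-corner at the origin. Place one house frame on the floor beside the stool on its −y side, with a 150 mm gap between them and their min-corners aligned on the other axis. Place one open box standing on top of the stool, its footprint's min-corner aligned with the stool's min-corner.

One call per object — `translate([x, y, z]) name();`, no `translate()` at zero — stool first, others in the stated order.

stool();
translate([0, -5010, 0]) house_frame();
translate([0, 0, 426]) open_box();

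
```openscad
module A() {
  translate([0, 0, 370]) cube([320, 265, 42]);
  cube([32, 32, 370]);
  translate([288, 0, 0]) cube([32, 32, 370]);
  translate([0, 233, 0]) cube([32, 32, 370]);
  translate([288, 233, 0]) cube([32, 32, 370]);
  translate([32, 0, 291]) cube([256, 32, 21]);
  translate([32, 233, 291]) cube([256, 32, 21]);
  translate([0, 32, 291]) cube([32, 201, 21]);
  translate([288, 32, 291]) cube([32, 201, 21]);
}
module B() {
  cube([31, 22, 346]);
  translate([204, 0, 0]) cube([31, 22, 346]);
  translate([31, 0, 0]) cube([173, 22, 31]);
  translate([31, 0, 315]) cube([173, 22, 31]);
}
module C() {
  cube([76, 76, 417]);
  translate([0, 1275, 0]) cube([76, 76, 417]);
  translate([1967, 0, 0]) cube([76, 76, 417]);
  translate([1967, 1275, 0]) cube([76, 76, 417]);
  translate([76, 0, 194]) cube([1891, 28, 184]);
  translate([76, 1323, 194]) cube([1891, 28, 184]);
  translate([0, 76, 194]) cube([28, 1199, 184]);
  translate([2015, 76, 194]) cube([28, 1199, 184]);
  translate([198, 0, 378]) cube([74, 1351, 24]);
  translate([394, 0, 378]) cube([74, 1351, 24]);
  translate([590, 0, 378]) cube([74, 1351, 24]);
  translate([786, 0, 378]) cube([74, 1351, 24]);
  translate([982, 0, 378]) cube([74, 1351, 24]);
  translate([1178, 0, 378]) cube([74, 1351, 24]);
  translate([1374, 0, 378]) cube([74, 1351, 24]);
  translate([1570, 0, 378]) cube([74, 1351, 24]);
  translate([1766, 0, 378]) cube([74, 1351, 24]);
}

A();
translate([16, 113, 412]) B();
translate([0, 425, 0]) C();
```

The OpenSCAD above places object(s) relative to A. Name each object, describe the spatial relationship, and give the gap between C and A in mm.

The bed frame's nearest face is 160 mm from the stool's +y face.

A is a stool. B is a picture frame. C is a bed frame. The picture frame is on top of the stool. The bed frame is on the floor beside the stool on its +y side. The gap between the bed frame and the stool is 160 mm.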